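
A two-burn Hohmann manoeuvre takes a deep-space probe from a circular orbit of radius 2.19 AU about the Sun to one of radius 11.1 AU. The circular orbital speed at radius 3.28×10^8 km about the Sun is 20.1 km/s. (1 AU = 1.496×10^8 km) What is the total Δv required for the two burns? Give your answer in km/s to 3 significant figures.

Δv = 9.69 km/s

From the circular-orbit relation v² = μ/r at r = 3.28×10^8 km: μ = v²r = (20.1)² × 3.28×10^8 = 1.32515×10^11 km³/s².
In km: r₁ = 2.19 × 1.496×10^8 = 3.27624×10^8 km; r₂ = 11.1 × 1.496×10^8 = 1.66056×10^9 km.
Semi-major axis of the transfer orbit: a_t = (3.27624×10^8 + 1.66056×10^9)/2 = 9.94092×10^8 km.
Circular speed at r₁: v₁ = √(μ/r₁) = √(1.32515×10^11/3.27624×10^8) = 20.11153 km/s.
On the transfer ellipse at r₁, vis-viva equation gives v_p = √[μ(2/r₁ − 1/a_t)] = 25.99316 km/s.
First burn Δv₁ = |v_p − v₁| = 5.8816 km/s.
At r₂, v₂ = √(μ/r₂) = 8.9332 km/s.
Transfer-orbit speed at r₂: v_a = √[μ(2/r₂ − 1/a_t)] = 5.1284 km/s.
Second burn Δv₂ = |v₂ − v_a| = 3.8048 km/s.
Total Δv = Δv₁ + Δv₂ = 9.686 km/s.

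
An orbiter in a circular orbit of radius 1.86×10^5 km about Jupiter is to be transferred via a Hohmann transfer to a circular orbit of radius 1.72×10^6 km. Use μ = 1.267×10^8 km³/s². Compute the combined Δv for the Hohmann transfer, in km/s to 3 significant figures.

Transfer-ellipse semi-major axis a_t = (r₁ + r₂)/2 = (1.860×10^5 + 1.720×10^6)/2 = 9.530×10^5 km.
At r₁ the circular-orbit speed is v₁ = √(μ/r₁) = 26.09948 km/s.
Transfer-orbit speed at r₁ (vis-viva equation): v_p = √[μ(2/r₁ − 1/a_t)] = 35.06304 km/s.
First burn Δv₁ = |v_p − v₁| = 8.9636 km/s.
Circular speed at r₂: v₂ = √(μ/r₂) = 8.583 km/s.
Transfer-orbit speed at r₂: v_a = √[μ(2/r₂ − 1/a_t)] = 3.792 km/s.
Second burn Δv₂ = |v₂ − v_a| = 4.7910 km/s.
Δv = Δv₁ + Δv₂ = 8.9636 + 4.7910 = 13.75 km/s.

Δv = 13.8 km/s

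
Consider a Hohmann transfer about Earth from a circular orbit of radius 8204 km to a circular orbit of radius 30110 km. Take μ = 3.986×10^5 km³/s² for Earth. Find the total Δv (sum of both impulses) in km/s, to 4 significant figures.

Transfer-ellipse semi-major axis a_t = (r₁ + r₂)/2 = (8204 + 30110)/2 = 19157 km.
At r₁ the circular-orbit speed is v₁ = √(μ/r₁) = 6.9704 km/s.
On the transfer ellipse at r₁, vis-viva equation gives v_p = √[μ(2/r₁ − 1/a_t)] = 8.7387 km/s.
First burn Δv₁ = |v_p − v₁| = 1.7683 km/s.
Circular speed at r₂: v₂ = √(μ/r₂) = 3.6384 km/s.
Transfer-orbit speed at r₂: v_a = √[μ(2/r₂ − 1/a_t)] = 2.3810 km/s.
Second burn Δv₂ = |v₂ − v_a| = 1.2574 km/s.
Total Δv = Δv₁ + Δv₂ = 3.026 km/s.

Δv = 3.026 km/s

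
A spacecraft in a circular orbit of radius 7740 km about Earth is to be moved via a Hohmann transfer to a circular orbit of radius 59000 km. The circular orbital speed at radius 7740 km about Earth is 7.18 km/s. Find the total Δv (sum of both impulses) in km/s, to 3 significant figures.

Δv = 3.72 km/s

From the circular-orbit relation v² = μ/r at r = 7740 km: μ = v²r = (7.18)² × 7740 = 3.99016×10^5 km³/s².
The Hohmann ellipse has a_t = (r₁ + r₂)/2 = 33370 km.
At r₁ the circular-orbit speed is v₁ = √(μ/r₁) = 7.180 km/s.
On the transfer ellipse at r₁, vis-viva gives v_p = √[μ(2/r₁ − 1/a_t)] = 9.547 km/s.
First burn Δv₁ = |v_p − v₁| = 2.367 km/s.
Circular speed at r₂: v₂ = √(μ/r₂) = 2.6006 km/s.
Transfer-orbit speed at r₂: v_a = √[μ(2/r₂ − 1/a_t)] = 1.2525 km/s.
Second burn Δv₂ = |v₂ − v_a| = 1.348 km/s.
Total Δv = Δv₁ + Δv₂ = 3.715 km/s.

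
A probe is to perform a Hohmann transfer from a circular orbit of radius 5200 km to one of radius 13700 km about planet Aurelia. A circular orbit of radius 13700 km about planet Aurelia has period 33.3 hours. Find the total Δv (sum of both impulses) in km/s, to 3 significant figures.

From Kepler's third law T² = 4π²r³/μ at r = 13700 km, T = 33.3 hours = 33.3 × 3600 s = 1.1988×10^5 s: μ = 4π²r³/T² = 7063.63 km³/s².
The Hohmann ellipse has a_t = (r₁ + r₂)/2 = 9450 km.
At r₁ the circular-orbit speed is v₁ = √(μ/r₁) = 1.1655 km/s.
Transfer-orbit speed at r₁ (v² = μ(2/r − 1/a)): v_p = √[μ(2/r₁ − 1/a_t)] = 1.4033 km/s.
First burn Δv₁ = |v_p − v₁| = 0.2378 km/s.
Circular speed at r₂: v₂ = √(μ/r₂) = 0.7180 km/s.
Transfer-orbit speed at r₂: v_a = √[μ(2/r₂ − 1/a_t)] = 0.5326 km/s.
Second burn Δv₂ = |v₂ − v_a| = 0.1854 km/s.
Total Δv = Δv₁ + Δv₂ = 0.4232 km/s.

Δv = 0.423 km/s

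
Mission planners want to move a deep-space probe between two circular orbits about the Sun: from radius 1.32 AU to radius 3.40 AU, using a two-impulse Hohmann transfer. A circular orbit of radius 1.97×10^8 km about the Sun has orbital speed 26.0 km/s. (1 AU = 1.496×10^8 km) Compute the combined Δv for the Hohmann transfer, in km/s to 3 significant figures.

From the circular-orbit relation v² = μ/r at r = 1.97×10^8 km: μ = v²r = (26.0)² × 1.97×10^8 = 1.33172×10^11 km³/s².
In km: r₁ = 1.32 × 1.496×10^8 = 1.97472×10^8 km; r₂ = 3.40 × 1.496×10^8 = 5.0864×10^8 km.
Semi-major axis of the transfer orbit: a_t = (1.97472×10^8 + 5.0864×10^8)/2 = 3.53056×10^8 km.
Circular speed at r₁: v₁ = √(μ/r₁) = √(1.33172×10^11/1.97472×10^8) = 25.969 km/s.
Transfer-orbit speed at r₁ (vis-viva equation): v_p = √[μ(2/r₁ − 1/a_t)] = 31.170 km/s.
First burn Δv₁ = |v_p − v₁| = 5.201 km/s.
At r₂, v₂ = √(μ/r₂) = 16.18 km/s.
Transfer-orbit speed at r₂: v_a = √[μ(2/r₂ − 1/a_t)] = 12.10 km/s.
Second burn Δv₂ = |v₂ − v_a| = 4.080 km/s.
Δv = Δv₁ + Δv₂ = 5.201 + 4.080 = 9.281 km/s.

Δv = 9.28 km/s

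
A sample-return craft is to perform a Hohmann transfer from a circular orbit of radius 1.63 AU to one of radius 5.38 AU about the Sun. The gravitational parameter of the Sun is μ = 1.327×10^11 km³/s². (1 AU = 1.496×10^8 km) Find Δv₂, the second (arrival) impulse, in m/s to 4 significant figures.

In km: r₁ = 1.63 × 1.496×10^8 = 2.43848×10^8 km; r₂ = 5.38 × 1.496×10^8 = 8.04848×10^8 km.
Semi-major axis of the transfer orbit: a_t = (2.43848×10^8 + 8.04848×10^8)/2 = 5.24348×10^8 km.
On the circular orbit at r = 8.04848×10^8 km, v_c = √(μ/r) = 12.84 km/s.
Vis-viva on the transfer ellipse at r = 8.04848×10^8 km gives v_t = √[μ(2/r − 1/a_t)] = 8.756 km/s.
Δv₂ = |v_t − v_c| = |8.756 − 12.84| = 4.084 km/s.

Δv₂ = 4084 m/s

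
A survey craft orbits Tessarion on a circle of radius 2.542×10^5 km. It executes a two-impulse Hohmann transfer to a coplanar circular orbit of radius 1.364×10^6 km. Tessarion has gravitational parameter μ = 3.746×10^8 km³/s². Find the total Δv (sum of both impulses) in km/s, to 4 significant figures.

The Hohmann ellipse has a_t = (r₁ + r₂)/2 = 8.091×10^5 km.
Circular speed at r₁: v₁ = √(μ/r₁) = √(3.746×10^8/2.542×10^5) = 38.388 km/s.
On the transfer ellipse at r₁, vis-viva gives v_p = √[μ(2/r₁ − 1/a_t)] = 49.843 km/s.
First burn Δv₁ = |v_p − v₁| = 11.455 km/s.
Circular speed at r₂: v₂ = √(μ/r₂) = 16.5721 km/s.
Transfer-orbit speed at r₂: v_a = √[μ(2/r₂ − 1/a_t)] = 9.28888 km/s.
Second burn Δv₂ = |v₂ − v_a| = 7.2832 km/s.
Δv = Δv₁ + Δv₂ = 11.455 + 7.2832 = 18.74 km/s.

Δv = 18.74 km/s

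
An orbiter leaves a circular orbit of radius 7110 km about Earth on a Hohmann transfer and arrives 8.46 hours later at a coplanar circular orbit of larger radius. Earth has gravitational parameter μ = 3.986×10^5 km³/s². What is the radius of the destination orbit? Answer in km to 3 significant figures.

Transfer time t = 8.46 hours = 30456 s, and t = π√(a_t³/μ).
So a_t = (μ t²/π²)^(1/3) = (3.986×10^5 × (30456)² / π²)^(1/3) = 33460 km.
Since a_t = (r₁ + r₂)/2, r₂ = 2a_t − r₁ = 2×33460 − 7110 = 59810 km.

r₂ = 59800 km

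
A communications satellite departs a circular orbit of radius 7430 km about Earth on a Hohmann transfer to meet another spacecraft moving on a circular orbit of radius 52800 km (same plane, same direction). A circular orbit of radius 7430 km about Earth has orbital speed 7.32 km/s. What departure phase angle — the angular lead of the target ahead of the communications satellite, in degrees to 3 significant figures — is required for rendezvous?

From the circular-orbit relation v² = μ/r at r = 7430 km: μ = v²r = (7.32)² × 7430 = 3.98117×10^5 km³/s².
Semi-major axis of the transfer orbit: a_t = (7430 + 52800)/2 = 30115 km.
Transfer time t = π√(a_t³/μ) = 26021 s.
The target's mean motion on its circular orbit is ω₂ = √(μ/r₂³) = 5.2006×10^-5 rad/s.
Angle swept by the target during transfer: ω₂·t = 1.3532 rad = 77.53°.
Arrival is 180° from departure on the ellipse, so φ = 180° − 77.53° = 102°.

φ = 102°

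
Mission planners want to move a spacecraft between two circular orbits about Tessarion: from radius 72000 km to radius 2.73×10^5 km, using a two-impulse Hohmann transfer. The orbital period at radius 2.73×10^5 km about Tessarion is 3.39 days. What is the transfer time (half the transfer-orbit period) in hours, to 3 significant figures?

t = 20.4 hours

From Kepler's third law T² = 4π²r³/μ at r = 2.73×10^5 km, T = 3.39 days = 3.39 × 86400 s = 2.92896×10^5 s: μ = 4π²r³/T² = 9.36312×10^6 km³/s².
Semi-major axis of the transfer orbit: a_t = (72000 + 2.730×10^5)/2 = 1.725×10^5 km.
Transfer time t = π√(a_t³/μ) = π√((1.725×10^5)³ / 9.36312×10^6) = 73560 s.
Converting: 73560 s ÷ 3600 s/hour = 20.4 hours.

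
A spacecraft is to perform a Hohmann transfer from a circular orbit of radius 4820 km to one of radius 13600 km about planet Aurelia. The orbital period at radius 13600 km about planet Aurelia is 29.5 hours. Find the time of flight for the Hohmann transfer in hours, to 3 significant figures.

From Kepler's third law T² = 4π²r³/μ at r = 13600 km, T = 29.5 hours = 29.5 × 3600 s = 1.062×10^5 s: μ = 4π²r³/T² = 8804.96 km³/s².
Semi-major axis of the transfer orbit: a_t = (4820 + 13600)/2 = 9210 km.
By Kepler's third law the transfer-orbit period is T = 2π√(a_t³/μ), so t = T/2 = 29590 s.
Converting: 29590 s ÷ 3600 s/hour = 8.22 hours.

t = 8.22 hours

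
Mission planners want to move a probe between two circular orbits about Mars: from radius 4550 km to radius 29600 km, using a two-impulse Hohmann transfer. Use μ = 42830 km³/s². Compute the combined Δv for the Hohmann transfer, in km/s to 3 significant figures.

Δv = 1.55 km/s

Transfer-ellipse semi-major axis a_t = (r₁ + r₂)/2 = (4550 + 29600)/2 = 17075 km.
Circular speed at r₁: v₁ = √(μ/r₁) = √(42830/4550) = 3.06809 km/s.
Transfer-orbit speed at r₁ (vis-viva): v_p = √[μ(2/r₁ − 1/a_t)] = 4.03956 km/s.
First burn Δv₁ = |v_p − v₁| = 0.97147 km/s.
Circular speed at r₂: v₂ = √(μ/r₂) = 1.2029 km/s.
Transfer-orbit speed at r₂: v_a = √[μ(2/r₂ − 1/a_t)] = 0.62095 km/s.
Second burn Δv₂ = |v₂ − v_a| = 0.58195 km/s.
Δv = Δv₁ + Δv₂ = 0.97147 + 0.58195 = 1.553 km/s.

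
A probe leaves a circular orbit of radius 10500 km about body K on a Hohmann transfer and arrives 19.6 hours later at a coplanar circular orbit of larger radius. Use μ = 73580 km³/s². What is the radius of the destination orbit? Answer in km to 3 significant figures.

r₂ = 56200 km

Transfer time t = 19.6 hours = 70560 s, and t = π√(a_t³/μ).
So a_t = (μ t²/π²)^(1/3) = (73580 × (70560)² / π²)^(1/3) = 33357 km.
Since a_t = (r₁ + r₂)/2, r₂ = 2a_t − r₁ = 2×33357 − 10500 = 56214 km.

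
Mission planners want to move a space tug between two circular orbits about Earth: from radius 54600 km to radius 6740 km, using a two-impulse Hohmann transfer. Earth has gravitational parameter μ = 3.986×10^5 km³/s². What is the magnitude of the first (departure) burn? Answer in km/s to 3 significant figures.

Δv₁ = 1.44 km/s

Semi-major axis of the transfer orbit: a_t = (54600 + 6740)/2 = 30670 km.
Circular speed at r = 54600 km: v_c = √(μ/r) = 2.702 km/s.
Transfer-orbit speed at the same r (vis-viva, a = a_t): v_t = √[μ(2/r − 1/a_t)] = 1.267 km/s.
Δv₁ = |v_t − v_c| = |1.267 − 2.702| = 1.435 km/s.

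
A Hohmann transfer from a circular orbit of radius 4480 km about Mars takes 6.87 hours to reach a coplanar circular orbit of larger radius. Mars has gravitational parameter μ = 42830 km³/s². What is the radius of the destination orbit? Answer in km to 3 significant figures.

Transfer time t = 6.87 hours = 24732 s, and t = π√(a_t³/μ).
So a_t = (μ t²/π²)^(1/3) = (42830 × (24732)² / π²)^(1/3) = 13846 km.
Since a_t = (r₁ + r₂)/2, r₂ = 2a_t − r₁ = 2×13846 − 4480 = 23212 km.

r₂ = 23200 km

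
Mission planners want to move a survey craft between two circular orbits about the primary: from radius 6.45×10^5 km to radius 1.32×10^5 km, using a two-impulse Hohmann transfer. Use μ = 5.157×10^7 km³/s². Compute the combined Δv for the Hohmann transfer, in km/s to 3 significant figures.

Δv = 9.43 km/s

Semi-major axis of the transfer orbit: a_t = (6.450×10^5 + 1.320×10^5)/2 = 3.885×10^5 km.
Circular speed at r₁: v₁ = √(μ/r₁) = √(5.157×10^7/6.450×10^5) = 8.942 km/s.
Transfer-orbit speed at r₁ (vis-viva): v_a = √[μ(2/r₁ − 1/a_t)] = 5.212 km/s.
First burn Δv₁ = |v_a − v₁| = 3.730 km/s.
Circular speed at r₂: v₂ = √(μ/r₂) = 19.766 km/s.
Transfer-orbit speed at r₂: v_p = √[μ(2/r₂ − 1/a_t)] = 25.468 km/s.
Second burn Δv₂ = |v₂ − v_p| = 5.702 km/s.
Δv = Δv₁ + Δv₂ = 3.730 + 5.702 = 9.432 km/s.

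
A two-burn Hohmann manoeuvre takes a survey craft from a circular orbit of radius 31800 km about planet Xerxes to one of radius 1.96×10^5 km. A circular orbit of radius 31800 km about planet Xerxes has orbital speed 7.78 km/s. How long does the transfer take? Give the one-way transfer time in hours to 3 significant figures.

From the circular-orbit relation v² = μ/r at r = 31800 km: μ = v²r = (7.78)² × 31800 = 1.92480×10^6 km³/s².
Transfer-ellipse semi-major axis a_t = (r₁ + r₂)/2 = (31800 + 1.960×10^5)/2 = 1.139×10^5 km.
Transfer time t = π√(a_t³/μ) = π√((1.139×10^5)³ / 1.92480×10^6) = 87040 s.
Converting: 87040 s ÷ 3600 s/hour = 24.2 hours.

t = 24.2 hours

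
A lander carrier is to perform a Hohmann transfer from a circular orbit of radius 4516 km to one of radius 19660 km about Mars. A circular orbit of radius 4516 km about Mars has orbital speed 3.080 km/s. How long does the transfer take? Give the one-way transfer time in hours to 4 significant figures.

t = 5.603 hours

From the circular-orbit relation v² = μ/r at r = 4516 km: μ = v²r = (3.080)² × 4516 = 42840.6 km³/s².
Semi-major axis of the transfer orbit: a_t = (4516 + 19660)/2 = 12088 km.
By Kepler's third law the transfer-orbit period is T = 2π√(a_t³/μ), so t = T/2 = 20170 s.
Converting: 20170 s ÷ 3600 s/hour = 5.603 hours.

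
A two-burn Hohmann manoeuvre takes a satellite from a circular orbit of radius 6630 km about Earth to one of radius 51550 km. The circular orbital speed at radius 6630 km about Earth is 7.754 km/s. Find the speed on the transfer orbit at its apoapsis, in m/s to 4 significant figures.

v = 1328 m/s

From the circular-orbit relation v² = μ/r at r = 6630 km: μ = v²r = (7.754)² × 6630 = 3.98626×10^5 km³/s².
The Hohmann ellipse has a_t = (r₁ + r₂)/2 = 29090 km.
At apoapsis, r = 51550 km.
From the vis-viva equation, v = √[μ(2/r − 1/a_t)] = 1.328 km/s.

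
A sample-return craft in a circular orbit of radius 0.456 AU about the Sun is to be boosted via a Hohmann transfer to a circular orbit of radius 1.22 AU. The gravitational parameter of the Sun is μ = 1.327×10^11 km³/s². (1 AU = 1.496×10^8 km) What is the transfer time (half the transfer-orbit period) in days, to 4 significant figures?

In km: r₁ = 0.456 × 1.496×10^8 = 6.82176×10^7 km; r₂ = 1.22 × 1.496×10^8 = 1.82512×10^8 km.
Semi-major axis of the transfer orbit: a_t = (6.82176×10^7 + 1.82512×10^8)/2 = 1.253648×10^8 km.
Transfer time t = π√(a_t³/μ) = π√((1.253648×10^8)³ / 1.327×10^11) = 1.2105×10^7 s.
Converting: 1.2105×10^7 s ÷ 86400 s/day = 140.1 days.

t = 140.1 days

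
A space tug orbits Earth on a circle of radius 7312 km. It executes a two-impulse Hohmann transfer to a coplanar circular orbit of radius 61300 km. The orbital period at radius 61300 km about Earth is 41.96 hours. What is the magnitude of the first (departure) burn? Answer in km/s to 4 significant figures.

From Kepler's third law T² = 4π²r³/μ at r = 61300 km, T = 41.96 hours = 41.96 × 3600 s = 1.51056×10^5 s: μ = 4π²r³/T² = 3.98534×10^5 km³/s².
Semi-major axis of the transfer orbit: a_t = (7312 + 61300)/2 = 34306 km.
On the circular orbit at r = 7312 km, v_c = √(μ/r) = 7.383 km/s.
Transfer-orbit speed at the same r (vis-viva, a = a_t): v_t = √[μ(2/r − 1/a_t)] = 9.869 km/s.
Δv₁ = |v_t − v_c| = |9.869 − 7.383| = 2.486 km/s.

Δv₁ = 2.486 km/s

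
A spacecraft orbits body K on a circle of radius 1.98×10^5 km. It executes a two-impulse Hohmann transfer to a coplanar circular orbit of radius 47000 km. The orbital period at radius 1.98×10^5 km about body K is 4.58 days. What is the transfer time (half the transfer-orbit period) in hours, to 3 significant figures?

From Kepler's third law T² = 4π²r³/μ at r = 1.98×10^5 km, T = 4.58 days = 4.58 × 86400 s = 3.95712×10^5 s: μ = 4π²r³/T² = 1.95703×10^6 km³/s².
Semi-major axis of the transfer orbit: a_t = (1.980×10^5 + 47000)/2 = 1.225×10^5 km.
Transfer time t = π√(a_t³/μ) = π√((1.225×10^5)³ / 1.95703×10^6) = 96280 s.
Converting: 96280 s ÷ 3600 s/hour = 26.7 hours.

t = 26.7 hours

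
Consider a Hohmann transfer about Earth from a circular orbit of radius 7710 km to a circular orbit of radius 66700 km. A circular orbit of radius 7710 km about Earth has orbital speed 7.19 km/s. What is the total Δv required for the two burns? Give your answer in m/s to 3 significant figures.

From the circular-orbit relation v² = μ/r at r = 7710 km: μ = v²r = (7.19)² × 7710 = 3.98577×10^5 km³/s².
Transfer-ellipse semi-major axis a_t = (r₁ + r₂)/2 = (7710 + 66700)/2 = 37205 km.
At r₁ the circular-orbit speed is v₁ = √(μ/r₁) = 7.190 km/s.
Transfer-orbit speed at r₁ (v² = μ(2/r − 1/a)): v_p = √[μ(2/r₁ − 1/a_t)] = 9.627 km/s.
First burn Δv₁ = |v_p − v₁| = 2.437 km/s.
At r₂, v₂ = √(μ/r₂) = 2.445 km/s.
Transfer-orbit speed at r₂: v_a = √[μ(2/r₂ − 1/a_t)] = 1.113 km/s.
Second burn Δv₂ = |v₂ − v_a| = 1.332 km/s.
Δv = Δv₁ + Δv₂ = 2.437 + 1.332 = 3.769 km/s.

Δv = 3770 m/s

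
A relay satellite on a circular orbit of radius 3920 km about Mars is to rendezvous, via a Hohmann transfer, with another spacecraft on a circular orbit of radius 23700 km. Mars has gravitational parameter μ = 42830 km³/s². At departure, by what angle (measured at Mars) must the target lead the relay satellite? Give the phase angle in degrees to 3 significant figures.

Semi-major axis of the transfer orbit: a_t = (3920 + 23700)/2 = 13810 km.
Transfer time t = π√(a_t³/μ) = 24635.8 s.
Target angular speed ω₂ = √(μ/r₂³) = 5.67220×10^-5 rad/s.
Angle swept by the target during transfer: ω₂·t = 1.39739 rad = 80.06°.
Arrival is 180° from departure on the ellipse, so φ = 180° − 80.06° = 99.9°.

φ = 99.9°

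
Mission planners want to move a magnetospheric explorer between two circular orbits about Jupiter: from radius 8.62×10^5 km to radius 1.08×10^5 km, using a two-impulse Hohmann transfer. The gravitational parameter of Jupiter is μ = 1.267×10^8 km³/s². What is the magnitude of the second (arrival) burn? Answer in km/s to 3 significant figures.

Δv₂ = 11.4 km/s

The Hohmann ellipse has a_t = (r₁ + r₂)/2 = 4.850×10^5 km.
On the circular orbit at r = 1.080×10^5 km, v_c = √(μ/r) = 34.25 km/s.
Vis-viva on the transfer ellipse at r = 1.080×10^5 km gives v_t = √[μ(2/r − 1/a_t)] = 45.66 km/s.
Δv₂ = |v_t − v_c| = |45.66 − 34.25| = 11.41 km/s.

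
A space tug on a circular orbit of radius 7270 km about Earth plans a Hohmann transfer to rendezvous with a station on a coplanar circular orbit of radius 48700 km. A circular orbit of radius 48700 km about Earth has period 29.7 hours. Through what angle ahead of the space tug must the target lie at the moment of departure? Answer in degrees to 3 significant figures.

From Kepler's third law T² = 4π²r³/μ at r = 48700 km, T = 29.7 hours = 29.7 × 3600 s = 1.0692×10^5 s: μ = 4π²r³/T² = 3.98868×10^5 km³/s².
Transfer-ellipse semi-major axis a_t = (r₁ + r₂)/2 = (7270 + 48700)/2 = 27985 km.
Transfer time t = π√(a_t³/μ) = 23288 s.
The target's mean motion on its circular orbit is ω₂ = √(μ/r₂³) = 5.8765×10^-5 rad/s.
Angle swept by the target during transfer: ω₂·t = 1.3685 rad = 78.41°.
Arrival is 180° from departure on the ellipse, so φ = 180° − 78.41° = 102°.

φ = 102°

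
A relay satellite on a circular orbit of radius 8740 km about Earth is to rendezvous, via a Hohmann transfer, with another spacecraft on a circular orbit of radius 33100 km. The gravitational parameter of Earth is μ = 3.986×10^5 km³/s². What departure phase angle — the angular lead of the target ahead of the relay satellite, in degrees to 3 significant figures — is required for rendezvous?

The Hohmann ellipse has a_t = (r₁ + r₂)/2 = 20920 km.
The half-period of the transfer ellipse is t = π√(a_t³/μ) = 15056 s.
The target's mean motion on its circular orbit is ω₂ = √(μ/r₂³) = 1.0484×10^-4 rad/s.
Angle swept by the target during transfer: ω₂·t = 1.5785 rad = 90.44°.
The relay satellite traverses 180° on the transfer ellipse, so the target must lead by 180° − 90.44° = 89.6°.

φ = 89.6°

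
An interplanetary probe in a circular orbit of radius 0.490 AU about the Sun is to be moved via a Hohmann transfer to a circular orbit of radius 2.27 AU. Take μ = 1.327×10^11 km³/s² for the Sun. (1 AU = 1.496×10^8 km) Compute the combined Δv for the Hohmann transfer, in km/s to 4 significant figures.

Δv = 20.01 km/s

In km: r₁ = 0.490 × 1.496×10^8 = 7.3304×10^7 km; r₂ = 2.27 × 1.496×10^8 = 3.39592×10^8 km.
Semi-major axis of the transfer orbit: a_t = (7.3304×10^7 + 3.39592×10^8)/2 = 2.06448×10^8 km.
Circular speed at r₁: v₁ = √(μ/r₁) = √(1.327×10^11/7.3304×10^7) = 42.55 km/s.
Transfer-orbit speed at r₁ (vis-viva equation): v_p = √[μ(2/r₁ − 1/a_t)] = 54.57 km/s.
First burn Δv₁ = |v_p − v₁| = 12.02 km/s.
Circular speed at r₂: v₂ = √(μ/r₂) = 19.768 km/s.
Transfer-orbit speed at r₂: v_a = √[μ(2/r₂ − 1/a_t)] = 11.779 km/s.
Second burn Δv₂ = |v₂ − v_a| = 7.989 km/s.
Δv = Δv₁ + Δv₂ = 12.02 + 7.989 = 20.01 km/s.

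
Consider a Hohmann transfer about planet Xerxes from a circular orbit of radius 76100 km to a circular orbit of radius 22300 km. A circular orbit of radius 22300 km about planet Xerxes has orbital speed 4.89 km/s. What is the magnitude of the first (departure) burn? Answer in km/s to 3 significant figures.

Δv₁ = 0.865 km/s

From the circular-orbit relation v² = μ/r at r = 22300 km: μ = v²r = (4.89)² × 22300 = 5.33240×10^5 km³/s².
Transfer-ellipse semi-major axis a_t = (r₁ + r₂)/2 = (76100 + 22300)/2 = 49200 km.
On the circular orbit at r = 76100 km, v_c = √(μ/r) = 2.647 km/s.
Vis-viva on the transfer ellipse at r = 76100 km gives v_t = √[μ(2/r − 1/a_t)] = 1.782 km/s.
Δv₁ = |v_t − v_c| = |1.782 − 2.647| = 0.8650 km/s.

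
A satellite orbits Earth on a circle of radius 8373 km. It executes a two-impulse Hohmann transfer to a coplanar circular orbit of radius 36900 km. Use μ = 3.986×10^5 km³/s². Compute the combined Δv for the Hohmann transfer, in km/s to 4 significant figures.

Δv = 3.197 km/s

The Hohmann ellipse has a_t = (r₁ + r₂)/2 = 22636.5 km.
At r₁ the circular-orbit speed is v₁ = √(μ/r₁) = 6.8997 km/s.
Transfer-orbit speed at r₁ (v² = μ(2/r − 1/a)): v_p = √[μ(2/r₁ − 1/a_t)] = 8.8092 km/s.
First burn Δv₁ = |v_p − v₁| = 1.9095 km/s.
At r₂, v₂ = √(μ/r₂) = 3.2867 km/s.
Transfer-orbit speed at r₂: v_a = √[μ(2/r₂ − 1/a_t)] = 1.9989 km/s.
Second burn Δv₂ = |v₂ − v_a| = 1.2878 km/s.
Total Δv = Δv₁ + Δv₂ = 3.197 km/s.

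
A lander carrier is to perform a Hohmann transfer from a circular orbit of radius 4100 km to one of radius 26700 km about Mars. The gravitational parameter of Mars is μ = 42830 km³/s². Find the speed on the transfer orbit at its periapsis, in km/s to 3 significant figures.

v = 4.26 km/s

The Hohmann ellipse has a_t = (r₁ + r₂)/2 = 15400 km.
The periapsis of the transfer ellipse is at r = 4100 km.
Applying v² = μ(2/r − 1/a_t): v = 4.256 km/s.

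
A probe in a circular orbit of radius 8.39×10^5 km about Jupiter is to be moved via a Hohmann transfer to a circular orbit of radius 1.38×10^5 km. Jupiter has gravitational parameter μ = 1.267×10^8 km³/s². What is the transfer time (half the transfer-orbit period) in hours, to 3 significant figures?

The Hohmann ellipse has a_t = (r₁ + r₂)/2 = 4.885×10^5 km.
By Kepler's third law the transfer-orbit period is T = 2π√(a_t³/μ), so t = T/2 = 95290 s.
Converting: 95290 s ÷ 3600 s/hour = 26.5 hours.

t = 26.5 hours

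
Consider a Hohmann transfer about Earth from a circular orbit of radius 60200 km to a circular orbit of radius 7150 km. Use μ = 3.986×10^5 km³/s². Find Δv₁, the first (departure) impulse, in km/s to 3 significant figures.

Semi-major axis of the transfer orbit: a_t = (60200 + 7150)/2 = 33675 km.
On the circular orbit at r = 60200 km, v_c = √(μ/r) = 2.573 km/s.
Vis-viva on the transfer ellipse at r = 60200 km gives v_t = √[μ(2/r − 1/a_t)] = 1.186 km/s.
Δv₁ = |v_t − v_c| = |1.186 − 2.573| = 1.387 km/s.

Δv₁ = 1.39 km/s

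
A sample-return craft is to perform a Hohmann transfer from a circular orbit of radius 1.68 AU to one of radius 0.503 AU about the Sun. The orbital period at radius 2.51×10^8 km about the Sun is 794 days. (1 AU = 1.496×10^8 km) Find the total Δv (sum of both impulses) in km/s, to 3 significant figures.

Δv = 17.5 km/s

From Kepler's third law T² = 4π²r³/μ at r = 2.51×10^8 km, T = 794 days = 794 × 86400 s = 6.86016×10^7 s: μ = 4π²r³/T² = 1.32652×10^11 km³/s².
In km: r₁ = 1.68 × 1.496×10^8 = 2.51328×10^8 km; r₂ = 0.503 × 1.496×10^8 = 7.52488×10^7 km.
Semi-major axis of the transfer orbit: a_t = (2.51328×10^8 + 7.52488×10^7)/2 = 1.632884×10^8 km.
At r₁ the circular-orbit speed is v₁ = √(μ/r₁) = 22.974 km/s.
Transfer-orbit speed at r₁ (v² = μ(2/r − 1/a)): v_a = √[μ(2/r₁ − 1/a_t)] = 15.596 km/s.
First burn Δv₁ = |v_a − v₁| = 7.378 km/s.
Circular speed at r₂: v₂ = √(μ/r₂) = 41.99 km/s.
Transfer-orbit speed at r₂: v_p = √[μ(2/r₂ − 1/a_t)] = 52.09 km/s.
Second burn Δv₂ = |v₂ − v_p| = 10.10 km/s.
Δv = Δv₁ + Δv₂ = 7.378 + 10.10 = 17.48 km/s.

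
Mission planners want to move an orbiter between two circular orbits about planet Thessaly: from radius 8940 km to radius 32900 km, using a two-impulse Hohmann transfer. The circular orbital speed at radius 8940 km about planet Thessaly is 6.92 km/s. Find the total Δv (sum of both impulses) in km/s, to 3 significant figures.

Δv = 3.01 km/s

From the circular-orbit relation v² = μ/r at r = 8940 km: μ = v²r = (6.92)² × 8940 = 4.28104×10^5 km³/s².
The Hohmann ellipse has a_t = (r₁ + r₂)/2 = 20920 km.
At r₁ the circular-orbit speed is v₁ = √(μ/r₁) = 6.920 km/s.
Transfer-orbit speed at r₁ (vis-viva equation): v_p = √[μ(2/r₁ − 1/a_t)] = 8.678 km/s.
First burn Δv₁ = |v_p − v₁| = 1.758 km/s.
Circular speed at r₂: v₂ = √(μ/r₂) = 3.607 km/s.
Transfer-orbit speed at r₂: v_a = √[μ(2/r₂ − 1/a_t)] = 2.358 km/s.
Second burn Δv₂ = |v₂ − v_a| = 1.249 km/s.
Total Δv = Δv₁ + Δv₂ = 3.007 km/s.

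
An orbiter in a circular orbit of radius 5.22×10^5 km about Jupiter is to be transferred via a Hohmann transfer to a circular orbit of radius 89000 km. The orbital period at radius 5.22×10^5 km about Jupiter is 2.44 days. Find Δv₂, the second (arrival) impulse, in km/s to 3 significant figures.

From Kepler's third law T² = 4π²r³/μ at r = 5.22×10^5 km, T = 2.44 days = 2.44 × 86400 s = 2.10816×10^5 s: μ = 4π²r³/T² = 1.26347×10^8 km³/s².
Transfer-ellipse semi-major axis a_t = (r₁ + r₂)/2 = (5.220×10^5 + 89000)/2 = 3.055×10^5 km.
On the circular orbit at r = 89000 km, v_c = √(μ/r) = 37.68 km/s.
Vis-viva on the transfer ellipse at r = 89000 km gives v_t = √[μ(2/r − 1/a_t)] = 49.25 km/s.
Δv₂ = |v_t − v_c| = |49.25 − 37.68| = 11.57 km/s.

Δv₂ = 11.6 km/s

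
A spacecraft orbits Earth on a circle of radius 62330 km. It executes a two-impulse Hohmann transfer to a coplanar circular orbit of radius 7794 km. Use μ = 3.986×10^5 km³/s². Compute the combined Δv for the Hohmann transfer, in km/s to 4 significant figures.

Semi-major axis of the transfer orbit: a_t = (62330 + 7794)/2 = 35062 km.
At r₁ the circular-orbit speed is v₁ = √(μ/r₁) = 2.5288 km/s.
On the transfer ellipse at r₁, vis-viva gives v_a = √[μ(2/r₁ − 1/a_t)] = 1.1923 km/s.
First burn Δv₁ = |v_a − v₁| = 1.3365 km/s.
At r₂, v₂ = √(μ/r₂) = 7.1514 km/s.
Transfer-orbit speed at r₂: v_p = √[μ(2/r₂ − 1/a_t)] = 9.5350 km/s.
Second burn Δv₂ = |v₂ − v_p| = 2.3836 km/s.
Total Δv = Δv₁ + Δv₂ = 3.720 km/s.

Δv = 3.720 km/s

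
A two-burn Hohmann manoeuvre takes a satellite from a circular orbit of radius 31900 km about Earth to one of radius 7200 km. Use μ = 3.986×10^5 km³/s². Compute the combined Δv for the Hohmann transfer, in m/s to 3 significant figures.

Δv = 3450 m/s

Transfer-ellipse semi-major axis a_t = (r₁ + r₂)/2 = (31900 + 7200)/2 = 19550 km.
At r₁ the circular-orbit speed is v₁ = √(μ/r₁) = 3.535 km/s.
On the transfer ellipse at r₁, vis-viva equation gives v_a = √[μ(2/r₁ − 1/a_t)] = 2.145 km/s.
First burn Δv₁ = |v_a − v₁| = 1.390 km/s.
Circular speed at r₂: v₂ = √(μ/r₂) = 7.4405 km/s.
Transfer-orbit speed at r₂: v_p = √[μ(2/r₂ − 1/a_t)] = 9.5044 km/s.
Second burn Δv₂ = |v₂ − v_p| = 2.064 km/s.
Total Δv = Δv₁ + Δv₂ = 3.454 km/s.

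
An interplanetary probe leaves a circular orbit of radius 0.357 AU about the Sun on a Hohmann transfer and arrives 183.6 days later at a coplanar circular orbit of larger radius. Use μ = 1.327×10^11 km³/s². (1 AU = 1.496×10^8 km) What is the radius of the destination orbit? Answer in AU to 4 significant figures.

In km: r₁ = 0.357 × 1.496×10^8 = 5.34072×10^7 km.
Transfer time t = 183.6 days = 1.586304×10^7 s, and t = π√(a_t³/μ).
So a_t = (μ t²/π²)^(1/3) = (1.327×10^11 × (1.586304×10^7)² / π²)^(1/3) = 1.5012×10^8 km.
Since a_t = (r₁ + r₂)/2, r₂ = 2a_t − r₁ = 2×1.5012×10^8 − 5.34072×10^7 = 2.468328×10^8 km.
In AU: r₂ = 2.468328×10^8 / 1.496×10^8 = 1.650 AU.

r₂ = 1.650 AU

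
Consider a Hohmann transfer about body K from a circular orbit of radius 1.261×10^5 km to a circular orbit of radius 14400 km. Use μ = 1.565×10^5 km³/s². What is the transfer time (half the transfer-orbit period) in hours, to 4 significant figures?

Semi-major axis of the transfer orbit: a_t = (1.261×10^5 + 14400)/2 = 70250 km.
By Kepler's third law the transfer-orbit period is T = 2π√(a_t³/μ), so t = T/2 = 1.4786×10^5 s.
Converting: 1.4786×10^5 s ÷ 3600 s/hour = 41.07 hours.

t = 41.07 hours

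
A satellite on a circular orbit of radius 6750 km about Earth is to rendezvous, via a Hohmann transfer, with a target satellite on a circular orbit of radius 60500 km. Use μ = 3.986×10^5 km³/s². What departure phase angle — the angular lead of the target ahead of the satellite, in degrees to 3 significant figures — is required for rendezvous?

φ = 105°

Semi-major axis of the transfer orbit: a_t = (6750 + 60500)/2 = 33625 km.
Transfer time t = π√(a_t³/μ) = 30681 s.
Target angular speed ω₂ = √(μ/r₂³) = 4.2426×10^-5 rad/s.
Angle swept by the target during transfer: ω₂·t = 1.3017 rad = 74.58°.
The satellite traverses 180° on the transfer ellipse, so the target must lead by 180° − 74.58° = 105°.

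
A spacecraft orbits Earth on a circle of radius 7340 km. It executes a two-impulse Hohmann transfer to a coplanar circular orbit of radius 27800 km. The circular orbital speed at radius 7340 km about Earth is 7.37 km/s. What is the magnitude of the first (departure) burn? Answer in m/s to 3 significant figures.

From the circular-orbit relation v² = μ/r at r = 7340 km: μ = v²r = (7.37)² × 7340 = 3.98686×10^5 km³/s².
Transfer-ellipse semi-major axis a_t = (r₁ + r₂)/2 = (7340 + 27800)/2 = 17570 km.
On the circular orbit at r = 7340 km, v_c = √(μ/r) = 7.370 km/s.
Vis-viva on the transfer ellipse at r = 7340 km gives v_t = √[μ(2/r − 1/a_t)] = 9.271 km/s.
Δv₁ = |v_t − v_c| = |9.271 − 7.370| = 1.901 km/s.

Δv₁ = 1900 m/s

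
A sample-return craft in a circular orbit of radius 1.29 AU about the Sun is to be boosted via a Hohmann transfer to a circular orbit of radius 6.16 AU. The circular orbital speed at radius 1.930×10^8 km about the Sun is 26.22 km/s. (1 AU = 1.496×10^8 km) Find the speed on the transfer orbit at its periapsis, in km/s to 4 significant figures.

v = 33.72 km/s

From the circular-orbit relation v² = μ/r at r = 1.930×10^8 km: μ = v²r = (26.22)² × 1.930×10^8 = 1.32685×10^11 km³/s².
In km: r₁ = 1.29 × 1.496×10^8 = 1.92984×10^8 km; r₂ = 6.16 × 1.496×10^8 = 9.21536×10^8 km.
The Hohmann ellipse has a_t = (r₁ + r₂)/2 = 5.5726×10^8 km.
The periapsis of the transfer ellipse is at r = 1.92984×10^8 km.
Vis-viva: v = √[μ(2/r − 1/a_t)] = √[1.32685×10^11 × (2/1.92984×10^8 − 1/5.5726×10^8)] = 33.72 km/s.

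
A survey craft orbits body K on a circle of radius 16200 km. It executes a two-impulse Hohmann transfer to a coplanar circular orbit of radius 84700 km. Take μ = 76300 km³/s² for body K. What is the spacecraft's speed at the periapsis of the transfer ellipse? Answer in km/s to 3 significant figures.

Semi-major axis of the transfer orbit: a_t = (16200 + 84700)/2 = 50450 km.
At periapsis, r = 16200 km.
Vis-viva: v = √[μ(2/r − 1/a_t)] = √[76300 × (2/16200 − 1/50450)] = 2.812 km/s.

v = 2.81 km/s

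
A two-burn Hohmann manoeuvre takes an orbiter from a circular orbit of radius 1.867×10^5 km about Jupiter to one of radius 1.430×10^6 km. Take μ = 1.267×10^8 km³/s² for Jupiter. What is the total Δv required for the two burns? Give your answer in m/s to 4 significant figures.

Δv = 13490 m/s

The Hohmann ellipse has a_t = (r₁ + r₂)/2 = 8.0835×10^5 km.
Circular speed at r₁: v₁ = √(μ/r₁) = √(1.267×10^8/1.867×10^5) = 26.051 km/s.
Transfer-orbit speed at r₁ (vis-viva equation): v_p = √[μ(2/r₁ − 1/a_t)] = 34.649 km/s.
First burn Δv₁ = |v_p − v₁| = 8.598 km/s.
At r₂, v₂ = √(μ/r₂) = 9.413 km/s.
Transfer-orbit speed at r₂: v_a = √[μ(2/r₂ − 1/a_t)] = 4.524 km/s.
Second burn Δv₂ = |v₂ − v_a| = 4.889 km/s.
Δv = Δv₁ + Δv₂ = 8.598 + 4.889 = 13.49 km/s.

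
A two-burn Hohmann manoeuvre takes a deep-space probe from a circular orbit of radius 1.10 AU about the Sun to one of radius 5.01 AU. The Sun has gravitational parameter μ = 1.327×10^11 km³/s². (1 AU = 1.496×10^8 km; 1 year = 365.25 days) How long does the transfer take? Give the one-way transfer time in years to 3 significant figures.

In km: r₁ = 1.10 × 1.496×10^8 = 1.6456×10^8 km; r₂ = 5.01 × 1.496×10^8 = 7.49496×10^8 km.
The Hohmann ellipse has a_t = (r₁ + r₂)/2 = 4.57028×10^8 km.
Half the transfer-orbit period gives t = π√(a_t³/μ) = 8.426×10^7 s.
Converting: 8.426×10^7 s ÷ 3.15576×10^7 s/year (365.25 × 86400) = 2.67 years.

t = 2.67 years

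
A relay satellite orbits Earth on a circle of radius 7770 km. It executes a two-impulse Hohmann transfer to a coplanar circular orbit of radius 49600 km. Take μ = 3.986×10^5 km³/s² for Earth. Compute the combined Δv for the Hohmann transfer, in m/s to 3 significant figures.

Δv = 3620 m/s

Semi-major axis of the transfer orbit: a_t = (7770 + 49600)/2 = 28685 km.
At r₁ the circular-orbit speed is v₁ = √(μ/r₁) = 7.162 km/s.
Transfer-orbit speed at r₁ (vis-viva equation): v_p = √[μ(2/r₁ − 1/a_t)] = 9.418 km/s.
First burn Δv₁ = |v_p − v₁| = 2.256 km/s.
Circular speed at r₂: v₂ = √(μ/r₂) = 2.8348 km/s.
Transfer-orbit speed at r₂: v_a = √[μ(2/r₂ − 1/a_t)] = 1.4754 km/s.
Second burn Δv₂ = |v₂ − v_a| = 1.359 km/s.
Δv = Δv₁ + Δv₂ = 2.256 + 1.359 = 3.615 km/s.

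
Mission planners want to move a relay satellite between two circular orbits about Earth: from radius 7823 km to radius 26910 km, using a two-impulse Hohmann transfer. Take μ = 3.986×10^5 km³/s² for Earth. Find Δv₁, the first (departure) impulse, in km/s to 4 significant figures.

Δv₁ = 1.747 km/s

The Hohmann ellipse has a_t = (r₁ + r₂)/2 = 17366.5 km.
Circular speed at r = 7823 km: v_c = √(μ/r) = 7.1381 km/s.
Vis-viva on the transfer ellipse at r = 7823 km gives v_t = √[μ(2/r − 1/a_t)] = 8.8855 km/s.
Δv₁ = |v_t − v_c| = |8.8855 − 7.1381| = 1.747 km/s.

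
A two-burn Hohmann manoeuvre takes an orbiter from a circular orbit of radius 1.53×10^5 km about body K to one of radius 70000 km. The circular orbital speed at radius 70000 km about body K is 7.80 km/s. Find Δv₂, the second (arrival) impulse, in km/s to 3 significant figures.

Δv₂ = 1.34 km/s

From the circular-orbit relation v² = μ/r at r = 70000 km: μ = v²r = (7.80)² × 70000 = 4.25880×10^6 km³/s².
Semi-major axis of the transfer orbit: a_t = (1.530×10^5 + 70000)/2 = 1.115×10^5 km.
Circular speed at r = 70000 km: v_c = √(μ/r) = 7.800 km/s.
Vis-viva on the transfer ellipse at r = 70000 km gives v_t = √[μ(2/r − 1/a_t)] = 9.137 km/s.
Δv₂ = |v_t − v_c| = |9.137 − 7.800| = 1.337 km/s.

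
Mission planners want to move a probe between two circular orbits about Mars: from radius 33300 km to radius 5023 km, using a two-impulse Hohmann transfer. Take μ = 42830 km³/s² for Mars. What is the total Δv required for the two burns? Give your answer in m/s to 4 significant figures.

Semi-major axis of the transfer orbit: a_t = (33300 + 5023)/2 = 19161.5 km.
At r₁ the circular-orbit speed is v₁ = √(μ/r₁) = 1.1341 km/s.
On the transfer ellipse at r₁, vis-viva equation gives v_a = √[μ(2/r₁ − 1/a_t)] = 0.58066 km/s.
First burn Δv₁ = |v_a − v₁| = 0.5534 km/s.
At r₂, v₂ = √(μ/r₂) = 2.9201 km/s.
Transfer-orbit speed at r₂: v_p = √[μ(2/r₂ − 1/a_t)] = 3.8495 km/s.
Second burn Δv₂ = |v₂ − v_p| = 0.9294 km/s.
Total Δv = Δv₁ + Δv₂ = 1.483 km/s.

Δv = 1483 m/s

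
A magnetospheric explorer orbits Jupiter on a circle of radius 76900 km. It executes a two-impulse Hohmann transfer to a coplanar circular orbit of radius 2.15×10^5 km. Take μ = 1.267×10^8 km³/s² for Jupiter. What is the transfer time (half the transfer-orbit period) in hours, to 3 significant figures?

t = 4.32 hours

Transfer-ellipse semi-major axis a_t = (r₁ + r₂)/2 = (76900 + 2.150×10^5)/2 = 1.4595×10^5 km.
Transfer time t = π√(a_t³/μ) = π√((1.4595×10^5)³ / 1.267×10^8) = 15560 s.
Converting: 15560 s ÷ 3600 s/hour = 4.32 hours.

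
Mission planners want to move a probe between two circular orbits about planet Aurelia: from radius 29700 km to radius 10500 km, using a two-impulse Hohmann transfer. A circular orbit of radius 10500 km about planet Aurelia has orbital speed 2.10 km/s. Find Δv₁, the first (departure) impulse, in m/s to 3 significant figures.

From the circular-orbit relation v² = μ/r at r = 10500 km: μ = v²r = (2.10)² × 10500 = 46305.0 km³/s².
Semi-major axis of the transfer orbit: a_t = (29700 + 10500)/2 = 20100 km.
On the circular orbit at r = 29700 km, v_c = √(μ/r) = 1.24864 km/s.
Vis-viva on the transfer ellipse at r = 29700 km gives v_t = √[μ(2/r − 1/a_t)] = 0.902469 km/s.
Δv₁ = |v_t − v_c| = |0.902469 − 1.24864| = 0.3462 km/s.

Δv₁ = 346 m/s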